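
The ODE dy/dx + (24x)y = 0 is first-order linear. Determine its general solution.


P(x) = 24x ⇒ μ = e^(12x²).
Q(x) = 0 so μ y is constant: y = Ce^(-12x²).


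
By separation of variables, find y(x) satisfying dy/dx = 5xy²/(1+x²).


Separate: dy/y² = 5x/(1+x²) dx.
Integrate LHS: ∫ dy/y² = -1/y.
Integrate RHS via u = 1+x²: (5/2)ln(1+x²) + C.
Result: -1/y = (5/2)ln(1+x²) + C.


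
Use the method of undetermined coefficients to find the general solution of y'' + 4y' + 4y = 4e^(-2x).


Characteristic polynomial (r + 2)² = 0; repeated root r = -2.
y_h = (C₁ + C₂x)e^(-2x). Forcing matches the repeated root (resonance), so try y_p = Ax² e^(-2x).
Substitute and solve for A: 2A = 4, so A = 2.
General solution: y = (C₁ + C₂x + 2x²)e^(-2x).


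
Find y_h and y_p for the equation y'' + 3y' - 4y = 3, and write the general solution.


Characteristic roots of r² + 3r - 4 = 0 are -4, 1.
y_h = C₁e^(-4x) + C₂e^(x).
Forcing exponent 0 is not a characteristic root; try y_p = A.
Substitute: A·(0 + (3)·0 + (-4)) = A·-4 = 3, so A = -3/4.
General solution: y = C₁e^(-4x) + C₂e^(x) - 3/4.


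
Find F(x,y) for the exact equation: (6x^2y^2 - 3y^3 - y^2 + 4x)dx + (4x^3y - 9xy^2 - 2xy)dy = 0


Check exactness: ∂M/∂y = 12x^2y - 9y^2 - 2y and ∂N/∂x = 12x^2y - 9y^2 - 2y; equal, so the equation is exact.
Integrate M with respect to x (treating y as constant): ∫M dx = 2x^3y^2 - 3xy^3 - xy^2 + 2x^2 + h(y).
Differentiate w.r.t. y and set equal to N: all terms match, so h'(y) = 0 and h is a constant absorbed into C.
General solution: 2x^3y^2 - 3xy^3 - xy^2 + 2x^2 = C.


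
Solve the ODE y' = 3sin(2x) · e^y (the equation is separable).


Separate: e^(-y) dy = 3sin(2x) dx.
Integrate: -e^(-y) = -(3/2)cos(2x) + C₀.
Rearrange: e^(-y) = (3/2)cos(2x) + C.


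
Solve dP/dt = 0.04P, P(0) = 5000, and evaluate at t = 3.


The ODE dP/dt = 0.04P has solution P(t) = P(0)e^(0.04t).
Substitute P(0) = 5000 and t = 3: P(3) = 5000 e^(0.12) ≈ 5637.


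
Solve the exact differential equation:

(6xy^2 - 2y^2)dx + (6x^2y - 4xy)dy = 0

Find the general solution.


Check exactness: ∂M/∂y = 12xy - 4y and ∂N/∂x = 12xy - 4y; equal, so the equation is exact.
Integrate M with respect to x (treating y as constant): ∫M dx = 3x^2y^2 - 2xy^2 + h(y).
Differentiate w.r.t. y and set equal to N: all terms match, so h'(y) = 0 and h is a constant absorbed into C.
General solution: 3x^2y^2 - 2xy^2 = C.


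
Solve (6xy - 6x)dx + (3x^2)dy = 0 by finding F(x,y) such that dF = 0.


Check exactness: ∂M/∂y = 6x and ∂N/∂x = 6x; equal, so the equation is exact.
Integrate M with respect to x (treating y as constant): ∫M dx = 3x^2y - 3x^2 + h(y).
Differentiate w.r.t. y and set equal to N: all terms match, so h'(y) = 0 and h is a constant absorbed into C.
General solution: 3x^2y - 3x^2 = C.


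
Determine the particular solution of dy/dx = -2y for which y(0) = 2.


General solution of y' = -2y is y = Ce^(-2x).
Apply y(0) = 2: C = 2.
Particular solution: y = 2e^(-2x).


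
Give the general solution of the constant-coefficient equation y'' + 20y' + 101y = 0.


Characteristic equation: r² + 20r + 101 = 0.
Discriminant is negative; roots r = -10 ± 1i (complex conjugate pair).
General solution uses e^(α x)(C₁ cos(β x) + C₂ sin(β x)): y = e^(-10x)(C₁cos(x) + C₂sin(x)).


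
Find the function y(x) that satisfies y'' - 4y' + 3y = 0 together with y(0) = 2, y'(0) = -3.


Characteristic roots of r² - 4r + 3 = 0 are 1, 3.
General solution y = c₁ e^(x) + c₂ e^(3x).
Apply y(0) = 2: c₁ + c₂ = 2. Apply y'(0) = -3: 1 c₁ + 3 c₂ = -3.
Solve: c₁ = 9/2, c₂ = -5/2.
Particular solution: y = (9/2)e^(x) - (5/2)e^(3x).


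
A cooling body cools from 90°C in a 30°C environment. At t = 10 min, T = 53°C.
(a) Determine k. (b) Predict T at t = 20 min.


Newton's law: T(t) = T_a + (T₀ - T_a)e^(-kt).
(a) Use T(10) = 53: (53 - 30)/(90 - 30) = e^(-k·10), so k = -ln(0.383)/10 ≈ 0.0959.
(b) Apply k to t = 20: T(20) = 30 + (60)e^(-1.918) ≈ 38.8°C.


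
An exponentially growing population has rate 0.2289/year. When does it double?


Exponential growth: P(t) = P₀ e^(0.2289t). Set P(t)/P₀ = 2: e^(0.2289t) = 2.
Solve: t = ln(2)/0.2289 ≈ 3.03 years.


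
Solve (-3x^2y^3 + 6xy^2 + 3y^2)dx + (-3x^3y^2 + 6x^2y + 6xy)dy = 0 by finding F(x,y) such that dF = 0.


Check exactness: ∂M/∂y = -9x^2y^2 + 12xy + 6y and ∂N/∂x = -9x^2y^2 + 12xy + 6y; equal, so the equation is exact.
Integrate M with respect to x (treating y as constant): ∫M dx = -x^3y^3 + 3x^2y^2 + 3xy^2 + h(y).
Differentiate w.r.t. y and set equal to N: all terms match, so h'(y) = 0 and h is a constant absorbed into C.
General solution: -x^3y^3 + 3x^2y^2 + 3xy^2 = C.


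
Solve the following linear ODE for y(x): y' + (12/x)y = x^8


P(x) = 12/x ⇒ μ = x^12.
(x^12 y)' = x^20 ⇒ x^12 y = x^21/(21) + C.
Solve for y: y = (1/21)x^9 + C/x^12.


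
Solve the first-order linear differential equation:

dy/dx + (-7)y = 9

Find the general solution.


P(x) = -7 ⇒ μ = e^(-7x).
(μ y)' = 9e^(-7x) ⇒ μ y = -(9/7)e^(-7x) + C.
Divide by μ: y = -9/7 + Ce^(7x).


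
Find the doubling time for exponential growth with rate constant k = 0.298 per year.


Exponential growth: P(t) = P₀ e^(0.298t). Set P(t)/P₀ = 2: e^(0.298t) = 2.
Solve: t = ln(2)/0.298 ≈ 2.33 years.


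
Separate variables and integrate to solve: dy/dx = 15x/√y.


Separate: √y dy = 15x dx.
Integrate: (2/3)y^(3/2) = (15/2)x² + C.


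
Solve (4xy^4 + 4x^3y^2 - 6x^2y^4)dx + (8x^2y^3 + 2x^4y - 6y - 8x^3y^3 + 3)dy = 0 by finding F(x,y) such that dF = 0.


Check exactness: ∂M/∂y = 16xy^3 + 8x^3y - 24x^2y^3 and ∂N/∂x = 16xy^3 + 8x^3y - 24x^2y^3; equal, so the equation is exact.
Integrate M with respect to x (treating y as constant): ∫M dx = 2x^2y^4 + x^4y^2 - 2x^3y^4 + h(y).
Differentiate w.r.t. y and set equal to N: the x-dependent terms already match, leaving h'(y) = -6y + 3. Integrate: h(y) = -3y^2 + 3y.
So F(x,y) = 2x^2y^4 + x^4y^2 - 3y^2 - 2x^3y^4 + 3y.
General solution: 2x^2y^4 + x^4y^2 - 3y^2 - 2x^3y^4 + 3y = C.


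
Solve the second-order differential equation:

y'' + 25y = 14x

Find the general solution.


Homogeneous: r² + 25 = 0 ⇒ r = ±5i, y_h = C₁cos(5x) + C₂sin(5x).
Polynomial forcing; try y_p = Ax + B. Then y_p'' + 25 y_p = 25(Ax + B) = 14x, so B = 0 and A = 14/25.
General solution: y = C₁cos(5x) + C₂sin(5x) + (14/25)x.


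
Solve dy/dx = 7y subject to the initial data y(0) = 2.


General solution of y' = 7y is y = Ce^(7x).
Apply y(0) = 2: C = 2.
Particular solution: y = 2e^(7x).


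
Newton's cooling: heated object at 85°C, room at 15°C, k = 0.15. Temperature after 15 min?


Newton's law: dT/dt = -k(T - T_a) has solution T(t) = T_a + (T₀ - T_a)e^(-kt).
Plug in T_a = 15, T₀ = 85, k = 0.15, t = 15: T(15) = 15 + (70)e^(-2.25) ≈ 22.4°C.


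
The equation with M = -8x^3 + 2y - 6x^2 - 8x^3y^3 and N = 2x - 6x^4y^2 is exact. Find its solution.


Check exactness: ∂M/∂y = 2 - 24x^3y^2 and ∂N/∂x = 2 - 24x^3y^2; equal, so the equation is exact.
Integrate M with respect to x (treating y as constant): ∫M dx = -2x^4 + 2xy - 2x^3 - 2x^4y^3 + h(y).
Differentiate w.r.t. y and set equal to N: all terms match, so h'(y) = 0 and h is a constant absorbed into C.
General solution: -2x^4 + 2xy - 2x^3 - 2x^4y^3 = C.


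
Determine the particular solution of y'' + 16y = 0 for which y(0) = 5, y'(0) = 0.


Characteristic roots of r² + 16 = 0 are ±4i, so y = C₁cos(4x) + C₂sin(4x).
Apply y(0) = 5: C₁ = 5. Differentiate and apply y'(0) = 0: 4·C₂ = 0, so C₂ = 0.
Particular solution: y = 5cos(4x).


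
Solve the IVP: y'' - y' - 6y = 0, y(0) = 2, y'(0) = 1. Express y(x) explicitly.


Characteristic roots of r² - r - 6 = 0 are -2, 3.
General solution y = c₁ e^(-2x) + c₂ e^(3x).
Apply y(0) = 2: c₁ + c₂ = 2. Apply y'(0) = 1: -2 c₁ + 3 c₂ = 1.
Solve: c₁ = 1, c₂ = 1.
Particular solution: y = e^(-2x) + e^(3x).


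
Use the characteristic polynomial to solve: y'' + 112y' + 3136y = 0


Characteristic equation: r² + 112r + 3136 = 0, i.e. (r + 56)² = 0.
Repeated root r = -56; include an x factor for the second linearly independent solution.
General solution: y = (C₁ + C₂x)e^(-56x).


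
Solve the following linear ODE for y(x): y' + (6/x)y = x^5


P(x) = 6/x ⇒ μ = x^6.
(x^6 y)' = x^11 ⇒ x^6 y = x^12/(12) + C.
Solve for y: y = (1/12)x^6 + C/x^6.


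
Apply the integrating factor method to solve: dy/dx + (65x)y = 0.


P(x) = 65x ⇒ μ = e^((65/2)x²).
Q(x) = 0 so μ y is constant: y = Ce^(-(65/2)x²).


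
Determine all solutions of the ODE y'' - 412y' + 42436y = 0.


Characteristic equation: r² - 412r + 42436 = 0, i.e. (r - 206)² = 0.
Repeated root r = 206; include an x factor for the second linearly independent solution.
General solution: y = (C₁ + C₂x)e^(206x).


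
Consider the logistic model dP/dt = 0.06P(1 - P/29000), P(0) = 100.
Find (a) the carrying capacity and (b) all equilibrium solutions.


Logistic ODE dP/dt = 0.06P(1 - P/29000) has equilibria where dP/dt = 0, i.e. P = 0 or P = 29000.
The coefficient (1 - P/K) = 0 when P = K, identifying K = 29000 as the carrying capacity.
(a) K = 29000; (b) equilibria P = 0 and P = 29000.


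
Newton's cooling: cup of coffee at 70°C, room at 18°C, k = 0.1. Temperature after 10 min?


Newton's law: dT/dt = -k(T - T_a) has solution T(t) = T_a + (T₀ - T_a)e^(-kt).
Plug in T_a = 18, T₀ = 70, k = 0.1, t = 10: T(10) = 18 + (52)e^(-1.00) ≈ 37.1°C.


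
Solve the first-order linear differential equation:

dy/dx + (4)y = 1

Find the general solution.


P(x) = 4, Q(x) = 1; integrating factor μ = e^(4x).
(μ y)' = e^(4x) ⇒ μ y = (1/4)e^(4x) + C.
Divide by μ: y = 1/4 + Ce^(-4x).


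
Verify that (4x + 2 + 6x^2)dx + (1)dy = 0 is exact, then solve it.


Check exactness: ∂M/∂y = 0 and ∂N/∂x = 0; equal, so the equation is exact.
Integrate M with respect to x (treating y as constant): ∫M dx = 2x^2 + 2x + 2x^3 + h(y).
Differentiate w.r.t. y and set equal to N: the x-dependent terms already match, leaving h'(y) = 1. Integrate: h(y) = y.
So F(x,y) = 2x^2 + 2x + y + 2x^3.
General solution: 2x^2 + 2x + y + 2x^3 = C.


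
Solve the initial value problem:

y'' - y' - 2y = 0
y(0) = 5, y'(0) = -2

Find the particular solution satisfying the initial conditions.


Characteristic roots of r² - r - 2 = 0 are -1, 2.
General solution y = c₁ e^(-x) + c₂ e^(2x).
Apply y(0) = 5: c₁ + c₂ = 5. Apply y'(0) = -2: -1 c₁ + 2 c₂ = -2.
Solve: c₁ = 4, c₂ = 1.
Particular solution: y = 4e^(-x) + e^(2x).


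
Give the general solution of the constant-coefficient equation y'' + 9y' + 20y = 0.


Characteristic equation: r² + 9r + 20 = 0.
Factor: (r + 4)(r + 5) = 0 ⇒ r = -4, -5 (distinct real).
General solution: y = C₁e^(-4x) + C₂e^(-5x).


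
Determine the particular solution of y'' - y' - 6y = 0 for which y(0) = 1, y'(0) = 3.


Characteristic roots of r² - r - 6 = 0 are 3, -2.
General solution y = c₁ e^(3x) + c₂ e^(-2x).
Apply y(0) = 1: c₁ + c₂ = 1. Apply y'(0) = 3: 3 c₁ - 2 c₂ = 3.
Solve: c₁ = 1, c₂ = 0.
Particular solution: y = e^(3x) + 0e^(-2x).


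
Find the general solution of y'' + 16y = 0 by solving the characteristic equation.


Characteristic equation: r² + 16 = 0.
Discriminant is negative; roots r = 0 ± 4i (complex conjugate pair).
General solution uses e^(α x)(C₁ cos(β x) + C₂ sin(β x)): y = C₁cos(4x) + C₂sin(4x).


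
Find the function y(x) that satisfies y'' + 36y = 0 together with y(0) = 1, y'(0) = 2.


Characteristic roots of r² + 36 = 0 are ±6i, so y = C₁cos(6x) + C₂sin(6x).
Apply y(0) = 1: C₁ = 1. Differentiate and apply y'(0) = 2: 6·C₂ = 2, so C₂ = 1/3.
Particular solution: y = cos(6x) + (1/3)sin(6x).


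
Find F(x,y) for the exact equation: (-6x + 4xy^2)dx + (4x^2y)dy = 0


Check exactness: ∂M/∂y = 8xy and ∂N/∂x = 8xy; equal, so the equation is exact.
Integrate M with respect to x (treating y as constant): ∫M dx = -3x^2 + 2x^2y^2 + h(y).
Differentiate w.r.t. y and set equal to N: all terms match, so h'(y) = 0 and h is a constant absorbed into C.
General solution: -3x^2 + 2x^2y^2 = C.


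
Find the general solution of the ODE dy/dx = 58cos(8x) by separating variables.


g(y) = 1, so integrate directly: y = ∫ 58cos(8x) dx = (29/4)sin(8x) + C.


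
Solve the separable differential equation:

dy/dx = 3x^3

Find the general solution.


Integrate both sides with respect to x: y = ∫ 3x^3 dx = (3/4)x^4 + C.


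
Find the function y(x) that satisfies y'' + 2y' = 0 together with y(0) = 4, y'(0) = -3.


Characteristic roots of r² + 2r = 0 are 0, -2.
General solution y = c₁ + c₂ e^(-2x).
Apply y(0) = 4: c₁ + c₂ = 4. Apply y'(0) = -3: 0 c₁ - 2 c₂ = -3.
Solve: c₁ = 5/2, c₂ = 3/2.
Particular solution: y = 5/2 + (3/2)e^(-2x).


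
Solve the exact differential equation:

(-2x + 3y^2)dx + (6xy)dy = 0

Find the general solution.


Check exactness: ∂M/∂y = 6y and ∂N/∂x = 6y; equal, so the equation is exact.
Integrate M with respect to x (treating y as constant): ∫M dx = -x^2 + 3xy^2 + h(y).
Differentiate w.r.t. y and set equal to N: all terms match, so h'(y) = 0 and h is a constant absorbed into C.
General solution: -x^2 + 3xy^2 = C.


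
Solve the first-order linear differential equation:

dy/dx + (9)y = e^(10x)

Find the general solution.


P(x) = 9 ⇒ μ = e^(9x).
(μ y)' = e^(19x) ⇒ μ y = e^(19x)/19 + C.
Divide by μ: y = (1/19)e^(10x) + Ce^(-9x).


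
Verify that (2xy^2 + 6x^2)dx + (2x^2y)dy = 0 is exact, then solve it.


Check exactness: ∂M/∂y = 4xy and ∂N/∂x = 4xy; equal, so the equation is exact.
Integrate M with respect to x (treating y as constant): ∫M dx = x^2y^2 + 2x^3 + h(y).
Differentiate w.r.t. y and set equal to N: all terms match, so h'(y) = 0 and h is a constant absorbed into C.
General solution: x^2y^2 + 2x^3 = C.


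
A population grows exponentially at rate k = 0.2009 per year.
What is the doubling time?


Exponential growth: P(t) = P₀ e^(0.2009t). Set P(t)/P₀ = 2: e^(0.2009t) = 2.
Solve: t = ln(2)/0.2009 ≈ 3.45 years.


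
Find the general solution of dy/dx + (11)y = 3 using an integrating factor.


P(x) = 11, Q(x) = 3; integrating factor μ = e^(11x).
(μ y)' = 3e^(11x) ⇒ μ y = (3/11)e^(11x) + C.
Divide by μ: y = 3/11 + Ce^(-11x).


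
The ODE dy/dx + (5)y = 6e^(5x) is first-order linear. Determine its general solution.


P(x) = 5 ⇒ μ = e^(5x).
(μ y)' = 6e^(10x) ⇒ μ y = (6/10)e^(10x) + C.
Divide by μ: y = (3/5)e^(5x) + Ce^(-5x).


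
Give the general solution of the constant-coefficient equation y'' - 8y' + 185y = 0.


Characteristic equation: r² - 8r + 185 = 0.
Discriminant is negative; roots r = 4 ± 13i (complex conjugate pair).
General solution uses e^(α x)(C₁ cos(β x) + C₂ sin(β x)): y = e^(4x)(C₁cos(13x) + C₂sin(13x)).


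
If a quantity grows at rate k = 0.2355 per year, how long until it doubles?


Exponential growth: P(t) = P₀ e^(0.2355t). Set P(t)/P₀ = 2: e^(0.2355t) = 2.
Solve: t = ln(2)/0.2355 ≈ 2.94 years.


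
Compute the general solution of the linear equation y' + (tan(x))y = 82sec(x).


P(x) = tan(x) ⇒ μ = e^(∫tan(x)dx) = sec(x).
(sec(x) y)' = 82sec²(x) ⇒ sec(x) y = 82tan(x) + C.
Multiply by cos(x): y = 82sin(x) + C·cos(x).


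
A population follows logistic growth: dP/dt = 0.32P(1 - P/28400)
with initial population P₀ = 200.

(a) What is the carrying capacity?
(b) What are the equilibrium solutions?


Logistic ODE dP/dt = 0.32P(1 - P/28400) has equilibria where dP/dt = 0, i.e. P = 0 or P = 28400.
The coefficient (1 - P/K) = 0 when P = K, identifying K = 28400 as the carrying capacity.
(a) K = 28400; (b) equilibria P = 0 and P = 28400.


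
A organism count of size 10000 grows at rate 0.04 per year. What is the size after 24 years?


The ODE dP/dt = 0.04P has solution P(t) = P(0)e^(0.04t).
Substitute P(0) = 10000 and t = 24: P(24) = 10000 e^(0.96) ≈ 26117.


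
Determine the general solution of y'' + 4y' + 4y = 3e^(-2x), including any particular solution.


Characteristic polynomial (r + 2)² = 0; repeated root r = -2.
y_h = (C₁ + C₂x)e^(-2x). Forcing matches the repeated root (resonance), so try y_p = Ax² e^(-2x).
Substitute and solve for A: 2A = 3, so A = 3/2.
General solution: y = (C₁ + C₂x + (3/2)x²)e^(-2x).


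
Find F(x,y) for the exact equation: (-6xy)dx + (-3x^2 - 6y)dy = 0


Check exactness: ∂M/∂y = -6x and ∂N/∂x = -6x; equal, so the equation is exact.
Integrate M with respect to x (treating y as constant): ∫M dx = -3x^2y + h(y).
Differentiate w.r.t. y and set equal to N: the x-dependent terms already match, leaving h'(y) = -6y. Integrate: h(y) = -3y^2.
So F(x,y) = -3x^2y - 3y^2.
General solution: -3x^2y - 3y^2 = C.


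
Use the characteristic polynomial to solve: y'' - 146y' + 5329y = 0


Characteristic equation: r² - 146r + 5329 = 0, i.e. (r - 73)² = 0.
Repeated root r = 73; include an x factor for the second linearly independent solution.
General solution: y = (C₁ + C₂x)e^(73x).


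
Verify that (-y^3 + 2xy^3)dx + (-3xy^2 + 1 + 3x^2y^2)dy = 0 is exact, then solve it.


Check exactness: ∂M/∂y = -3y^2 + 6xy^2 and ∂N/∂x = -3y^2 + 6xy^2; equal, so the equation is exact.
Integrate M with respect to x (treating y as constant): ∫M dx = -xy^3 + x^2y^3 + h(y).
Differentiate w.r.t. y and set equal to N: the x-dependent terms already match, leaving h'(y) = 1. Integrate: h(y) = y.
So F(x,y) = -xy^3 + y + x^2y^3.
General solution: -xy^3 + y + x^2y^3 = C.


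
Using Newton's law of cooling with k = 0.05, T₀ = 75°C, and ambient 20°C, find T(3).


Newton's law: dT/dt = -k(T - T_a) has solution T(t) = T_a + (T₀ - T_a)e^(-kt).
Plug in T_a = 20, T₀ = 75, k = 0.05, t = 3: T(3) = 20 + (55)e^(-0.15) ≈ 67.3°C.


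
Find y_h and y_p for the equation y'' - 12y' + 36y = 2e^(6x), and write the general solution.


Characteristic polynomial (r - 6)² = 0; repeated root r = 6.
y_h = (C₁ + C₂x)e^(6x). Forcing matches the repeated root (resonance), so try y_p = Ax² e^(6x).
Substitute and solve for A: 2A = 2, so A = 1.
General solution: y = (C₁ + C₂x + x²)e^(6x).


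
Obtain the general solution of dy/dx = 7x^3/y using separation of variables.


Separate variables: y dy = 7x^3 dx.
Integrate both sides: y²/2 = (7/4)x^4 + C₀.
Multiply by 2: y² = (7/2)x^4 + C.


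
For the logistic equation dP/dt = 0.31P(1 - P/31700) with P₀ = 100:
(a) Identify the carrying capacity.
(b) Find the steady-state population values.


Logistic ODE dP/dt = 0.31P(1 - P/31700) has equilibria where dP/dt = 0, i.e. P = 0 or P = 31700.
The coefficient (1 - P/K) = 0 when P = K, identifying K = 31700 as the carrying capacity.
(a) K = 31700; (b) equilibria P = 0 and P = 31700.


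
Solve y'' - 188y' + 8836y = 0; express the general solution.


Characteristic equation: r² - 188r + 8836 = 0, i.e. (r - 94)² = 0.
Repeated root r = 94; include an x factor for the second linearly independent solution.
General solution: y = (C₁ + C₂x)e^(94x).


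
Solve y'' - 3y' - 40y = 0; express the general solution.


Characteristic equation: r² - 3r - 40 = 0.
Factor: (r - 8)(r + 5) = 0 ⇒ r = 8, -5 (distinct real).
General solution: y = C₁e^(8x) + C₂e^(-5x).


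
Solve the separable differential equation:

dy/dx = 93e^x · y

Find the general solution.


Separate variables: dy/y = 93e^x dx.
Integrate: ln|y| = 93e^x + C₀.
Exponentiate: y = Ce^(93e^x).


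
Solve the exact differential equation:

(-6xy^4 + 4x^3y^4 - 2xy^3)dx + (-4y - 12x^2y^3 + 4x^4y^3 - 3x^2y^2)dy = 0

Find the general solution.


Check exactness: ∂M/∂y = -24xy^3 + 16x^3y^3 - 6xy^2 and ∂N/∂x = -24xy^3 + 16x^3y^3 - 6xy^2; equal, so the equation is exact.
Integrate M with respect to x (treating y as constant): ∫M dx = -3x^2y^4 + x^4y^4 - x^2y^3 + h(y).
Differentiate w.r.t. y and set equal to N: the x-dependent terms already match, leaving h'(y) = -4y. Integrate: h(y) = -2y^2.
So F(x,y) = -2y^2 - 3x^2y^4 + x^4y^4 - x^2y^3.
General solution: -2y^2 - 3x^2y^4 + x^4y^4 - x^2y^3 = C.


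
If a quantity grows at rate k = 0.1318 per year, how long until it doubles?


Exponential growth: P(t) = P₀ e^(0.1318t). Set P(t)/P₀ = 2: e^(0.1318t) = 2.
Solve: t = ln(2)/0.1318 ≈ 5.26 years.


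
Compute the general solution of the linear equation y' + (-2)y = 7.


P(x) = -2 ⇒ μ = e^(-2x).
(μ y)' = 7e^(-2x) ⇒ μ y = -(7/2)e^(-2x) + C.
Divide by μ: y = -7/2 + Ce^(2x).


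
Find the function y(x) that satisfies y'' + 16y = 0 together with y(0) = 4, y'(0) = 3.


Characteristic roots of r² + 16 = 0 are ±4i, so y = C₁cos(4x) + C₂sin(4x).
Apply y(0) = 4: C₁ = 4. Differentiate and apply y'(0) = 3: 4·C₂ = 3, so C₂ = 3/4.
Particular solution: y = 4cos(4x) + (3/4)sin(4x).


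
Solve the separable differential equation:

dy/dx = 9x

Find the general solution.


Integrate both sides with respect to x: y = ∫ 9x dx = (9/2)x^2 + C.


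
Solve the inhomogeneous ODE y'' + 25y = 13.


Homogeneous part: r² + 25 = 0 ⇒ r = ±5i, so y_h = C₁cos(5x) + C₂sin(5x).
Try constant y_p = A; plug in: 25A = 13 ⇒ A = 13/25.
General solution: y = C₁cos(5x) + C₂sin(5x) + 13/25.


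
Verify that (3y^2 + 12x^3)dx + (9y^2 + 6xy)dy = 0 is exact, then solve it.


Check exactness: ∂M/∂y = 6y and ∂N/∂x = 6y; equal, so the equation is exact.
Integrate M with respect to x (treating y as constant): ∫M dx = 3xy^2 + 3x^4 + h(y).
Differentiate w.r.t. y and set equal to N: the x-dependent terms already match, leaving h'(y) = 9y^2. Integrate: h(y) = 3y^3.
So F(x,y) = 3y^3 + 3xy^2 + 3x^4.
General solution: 3y^3 + 3xy^2 + 3x^4 = C.


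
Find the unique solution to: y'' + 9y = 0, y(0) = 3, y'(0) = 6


Characteristic roots of r² + 9 = 0 are ±3i, so y = C₁cos(3x) + C₂sin(3x).
Apply y(0) = 3: C₁ = 3. Differentiate and apply y'(0) = 6: 3·C₂ = 6, so C₂ = 2.
Particular solution: y = 3cos(3x) + 2sin(3x).


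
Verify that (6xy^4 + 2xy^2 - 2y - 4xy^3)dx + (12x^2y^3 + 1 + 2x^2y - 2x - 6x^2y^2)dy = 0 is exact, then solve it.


Check exactness: ∂M/∂y = 24xy^3 + 4xy - 2 - 12xy^2 and ∂N/∂x = 24xy^3 + 4xy - 2 - 12xy^2; equal, so the equation is exact.
Integrate M with respect to x (treating y as constant): ∫M dx = 3x^2y^4 + x^2y^2 - 2xy - 2x^2y^3 + h(y).
Differentiate w.r.t. y and set equal to N: the x-dependent terms already match, leaving h'(y) = 1. Integrate: h(y) = y.
So F(x,y) = 3x^2y^4 + y + x^2y^2 - 2xy - 2x^2y^3.
General solution: 3x^2y^4 + y + x^2y^2 - 2xy - 2x^2y^3 = C.


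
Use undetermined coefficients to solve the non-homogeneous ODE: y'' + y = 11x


Homogeneous: r² + 1 = 0 ⇒ r = ±1i, y_h = C₁cos(x) + C₂sin(x).
Polynomial forcing; try y_p = Ax + B. Then y_p'' + 1 y_p = 1(Ax + B) = 11x, so B = 0 and A = 11.
General solution: y = C₁cos(x) + C₂sin(x) + 11x.


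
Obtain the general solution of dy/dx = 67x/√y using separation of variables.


Separate: √y dy = 67x dx.
Integrate: (2/3)y^(3/2) = (67/2)x² + C.


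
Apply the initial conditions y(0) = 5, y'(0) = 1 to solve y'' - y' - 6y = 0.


Characteristic roots of r² - r - 6 = 0 are 3, -2.
General solution y = c₁ e^(3x) + c₂ e^(-2x).
Apply y(0) = 5: c₁ + c₂ = 5. Apply y'(0) = 1: 3 c₁ - 2 c₂ = 1.
Solve: c₁ = 11/5, c₂ = 14/5.
Particular solution: y = (11/5)e^(3x) + (14/5)e^(-2x).


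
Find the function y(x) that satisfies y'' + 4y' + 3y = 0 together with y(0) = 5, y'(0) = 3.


Characteristic roots of r² + 4r + 3 = 0 are -3, -1.
General solution y = c₁ e^(-3x) + c₂ e^(-x).
Apply y(0) = 5: c₁ + c₂ = 5. Apply y'(0) = 3: -3 c₁ - 1 c₂ = 3.
Solve: c₁ = -4, c₂ = 9.
Particular solution: y = -4e^(-3x) + 9e^(-x).


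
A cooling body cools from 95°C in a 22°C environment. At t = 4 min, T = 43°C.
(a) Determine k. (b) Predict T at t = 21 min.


Newton's law: T(t) = T_a + (T₀ - T_a)e^(-kt).
(a) Use T(4) = 43: (43 - 22)/(95 - 22) = e^(-k·4), so k = -ln(0.288)/4 ≈ 0.3115.
(b) Apply k to t = 21: T(21) = 22 + (73)e^(-6.541) ≈ 22.1°C.


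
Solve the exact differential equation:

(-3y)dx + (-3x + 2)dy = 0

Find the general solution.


Check exactness: ∂M/∂y = -3 and ∂N/∂x = -3; equal, so the equation is exact.
Integrate M with respect to x (treating y as constant): ∫M dx = -3xy + h(y).
Differentiate w.r.t. y and set equal to N: the x-dependent terms already match, leaving h'(y) = 2. Integrate: h(y) = 2y.
So F(x,y) = -3xy + 2y.
General solution: -3xy + 2y = C.


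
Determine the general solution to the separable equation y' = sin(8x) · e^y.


Separate: e^(-y) dy = sin(8x) dx.
Integrate: -e^(-y) = -(1/8)cos(8x) + C₀.
Rearrange: e^(-y) = (1/8)cos(8x) + C.


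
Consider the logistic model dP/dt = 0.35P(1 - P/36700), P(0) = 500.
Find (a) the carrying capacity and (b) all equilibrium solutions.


Logistic ODE dP/dt = 0.35P(1 - P/36700) has equilibria where dP/dt = 0, i.e. P = 0 or P = 36700.
The coefficient (1 - P/K) = 0 when P = K, identifying K = 36700 as the carrying capacity.
(a) K = 36700; (b) equilibria P = 0 and P = 36700.


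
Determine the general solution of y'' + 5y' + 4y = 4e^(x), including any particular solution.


Characteristic roots of r² + 5r + 4 = 0 are -1, -4.
y_h = C₁e^(-x) + C₂e^(-4x).
Forcing exponent 1 is not a characteristic root; try y_p = Ae^(x).
Substitute: A·(1 + (5)·1 + (4)) = A·10 = 4, so A = 2/5.
General solution: y = C₁e^(-x) + C₂e^(-4x) + (2/5)e^(x).


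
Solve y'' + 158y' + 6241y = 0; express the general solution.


Characteristic equation: r² + 158r + 6241 = 0, i.e. (r + 79)² = 0.
Repeated root r = -79; include an x factor for the second linearly independent solution.
General solution: y = (C₁ + C₂x)e^(-79x).


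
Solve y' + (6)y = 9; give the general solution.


P(x) = 6, Q(x) = 9; integrating factor μ = e^(6x).
(μ y)' = 9e^(6x) ⇒ μ y = (3/2)e^(6x) + C.
Divide by μ: y = 3/2 + Ce^(-6x).


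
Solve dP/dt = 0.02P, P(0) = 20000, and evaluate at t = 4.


The ODE dP/dt = 0.02P has solution P(t) = P(0)e^(0.02t).
Substitute P(0) = 20000 and t = 4: P(4) = 20000 e^(0.08) ≈ 21666.


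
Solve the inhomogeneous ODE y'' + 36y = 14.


Homogeneous part: r² + 36 = 0 ⇒ r = ±6i, so y_h = C₁cos(6x) + C₂sin(6x).
Try constant y_p = A; plug in: 36A = 14 ⇒ A = 7/18.
General solution: y = C₁cos(6x) + C₂sin(6x) + 7/18.


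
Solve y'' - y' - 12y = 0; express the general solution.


Characteristic equation: r² - r - 12 = 0.
Factor: (r + 3)(r - 4) = 0 ⇒ r = -3, 4 (distinct real).
General solution: y = C₁e^(-3x) + C₂e^(4x).


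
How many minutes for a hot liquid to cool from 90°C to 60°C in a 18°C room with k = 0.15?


From T(t) = T_a + (T₀ - T_a)e^(-kt), set T(t) = 60:
(60 - 18) / (90 - 18) = e^(-0.15t), so t = -ln(0.583)/0.15 ≈ 3.6 minutes.


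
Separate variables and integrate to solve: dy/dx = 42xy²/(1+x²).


Separate: dy/y² = 42x/(1+x²) dx.
Integrate LHS: ∫ dy/y² = -1/y.
Integrate RHS via u = 1+x²: 21ln(1+x²) + C.
Result: -1/y = 21ln(1+x²) + C.


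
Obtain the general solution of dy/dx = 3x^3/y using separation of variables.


Separate variables: y dy = 3x^3 dx.
Integrate both sides: y²/2 = (3/4)x^4 + C₀.
Multiply by 2: y² = (3/2)x^4 + C.


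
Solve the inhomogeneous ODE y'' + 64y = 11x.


Homogeneous: r² + 64 = 0 ⇒ r = ±8i, y_h = C₁cos(8x) + C₂sin(8x).
Polynomial forcing; try y_p = Ax + B. Then y_p'' + 64 y_p = 64(Ax + B) = 11x, so B = 0 and A = 11/64.
General solution: y = C₁cos(8x) + C₂sin(8x) + (11/64)x.


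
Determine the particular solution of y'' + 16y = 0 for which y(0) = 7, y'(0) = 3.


Characteristic roots of r² + 16 = 0 are ±4i, so y = C₁cos(4x) + C₂sin(4x).
Apply y(0) = 7: C₁ = 7. Differentiate and apply y'(0) = 3: 4·C₂ = 3, so C₂ = 3/4.
Particular solution: y = 7cos(4x) + (3/4)sin(4x).


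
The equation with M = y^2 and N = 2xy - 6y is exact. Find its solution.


Check exactness: ∂M/∂y = 2y and ∂N/∂x = 2y; equal, so the equation is exact.
Integrate M with respect to x (treating y as constant): ∫M dx = xy^2 + h(y).
Differentiate w.r.t. y and set equal to N: the x-dependent terms already match, leaving h'(y) = -6y. Integrate: h(y) = -3y^2.
So F(x,y) = xy^2 - 3y^2.
General solution: xy^2 - 3y^2 = C.


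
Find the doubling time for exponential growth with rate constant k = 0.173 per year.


Exponential growth: P(t) = P₀ e^(0.173t). Set P(t)/P₀ = 2: e^(0.173t) = 2.
Solve: t = ln(2)/0.173 ≈ 4.01 years.


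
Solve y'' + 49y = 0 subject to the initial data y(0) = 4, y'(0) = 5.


Characteristic roots of r² + 49 = 0 are ±7i, so y = C₁cos(7x) + C₂sin(7x).
Apply y(0) = 4: C₁ = 4. Differentiate and apply y'(0) = 5: 7·C₂ = 5, so C₂ = 5/7.
Particular solution: y = 4cos(7x) + (5/7)sin(7x).


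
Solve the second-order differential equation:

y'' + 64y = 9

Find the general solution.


Homogeneous part: r² + 64 = 0 ⇒ r = ±8i, so y_h = C₁cos(8x) + C₂sin(8x).
Try constant y_p = A; plug in: 64A = 9 ⇒ A = 9/64.
General solution: y = C₁cos(8x) + C₂sin(8x) + 9/64.


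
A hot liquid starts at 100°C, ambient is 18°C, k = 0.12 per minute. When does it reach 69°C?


From T(t) = T_a + (T₀ - T_a)e^(-kt), set T(t) = 69:
(69 - 18) / (100 - 18) = e^(-0.12t), so t = -ln(0.622)/0.12 ≈ 4.0 minutes.


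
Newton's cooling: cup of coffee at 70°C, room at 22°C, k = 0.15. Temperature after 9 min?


Newton's law: dT/dt = -k(T - T_a) has solution T(t) = T_a + (T₀ - T_a)e^(-kt).
Plug in T_a = 22, T₀ = 70, k = 0.15, t = 9: T(9) = 22 + (48)e^(-1.35) ≈ 34.4°C.


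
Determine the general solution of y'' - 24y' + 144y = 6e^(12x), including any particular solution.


Characteristic polynomial (r - 12)² = 0; repeated root r = 12.
y_h = (C₁ + C₂x)e^(12x). Forcing matches the repeated root (resonance), so try y_p = Ax² e^(12x).
Substitute and solve for A: 2A = 6, so A = 3.
General solution: y = (C₁ + C₂x + 3x²)e^(12x).


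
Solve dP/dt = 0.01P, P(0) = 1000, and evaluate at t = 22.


The ODE dP/dt = 0.01P has solution P(t) = P(0)e^(0.01t).
Substitute P(0) = 1000 and t = 22: P(22) = 1000 e^(0.22) ≈ 1246.


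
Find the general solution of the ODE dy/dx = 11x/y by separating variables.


Separate variables: y dy = 11x dx.
Integrate both sides: y²/2 = (11/2)x^2 + C₀.
Multiply by 2: y² = 11x^2 + C.


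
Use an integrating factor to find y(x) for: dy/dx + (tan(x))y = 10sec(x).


P(x) = tan(x) ⇒ μ = e^(∫tan(x)dx) = sec(x).
(sec(x) y)' = 10sec²(x) ⇒ sec(x) y = 10tan(x) + C.
Multiply by cos(x): y = 10sin(x) + C·cos(x).


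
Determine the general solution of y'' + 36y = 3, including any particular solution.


Homogeneous part: r² + 36 = 0 ⇒ r = ±6i, so y_h = C₁cos(6x) + C₂sin(6x).
Try constant y_p = A; plug in: 36A = 3 ⇒ A = 1/12.
General solution: y = C₁cos(6x) + C₂sin(6x) + 1/12.


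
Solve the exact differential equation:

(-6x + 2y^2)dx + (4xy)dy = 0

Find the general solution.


Check exactness: ∂M/∂y = 4y and ∂N/∂x = 4y; equal, so the equation is exact.
Integrate M with respect to x (treating y as constant): ∫M dx = -3x^2 + 2xy^2 + h(y).
Differentiate w.r.t. y and set equal to N: all terms match, so h'(y) = 0 and h is a constant absorbed into C.
General solution: -3x^2 + 2xy^2 = C.


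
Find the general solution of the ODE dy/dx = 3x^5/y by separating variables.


Separate variables: y dy = 3x^5 dx.
Integrate both sides: y²/2 = (1/2)x^6 + C₀.
Multiply by 2: y² = x^6 + C.


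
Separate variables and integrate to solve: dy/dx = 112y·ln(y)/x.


Separate: dy/[y ln(y)] = 112 dx/x.
Substitute u = ln(y): du/u = 112 dx/x.
Integrate: ln|ln(y)| = 112ln|x| + C₀, hence ln(y) = C·x^112.


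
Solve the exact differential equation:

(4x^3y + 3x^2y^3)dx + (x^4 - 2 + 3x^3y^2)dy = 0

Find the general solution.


Check exactness: ∂M/∂y = 4x^3 + 9x^2y^2 and ∂N/∂x = 4x^3 + 9x^2y^2; equal, so the equation is exact.
Integrate M with respect to x (treating y as constant): ∫M dx = x^4y + x^3y^3 + h(y).
Differentiate w.r.t. y and set equal to N: the x-dependent terms already match, leaving h'(y) = -2. Integrate: h(y) = -2y.
So F(x,y) = x^4y - 2y + x^3y^3.
General solution: x^4y - 2y + x^3y^3 = C.


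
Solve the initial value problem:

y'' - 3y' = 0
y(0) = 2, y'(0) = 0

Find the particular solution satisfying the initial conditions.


Characteristic roots of r² - 3r = 0 are 0, 3.
General solution y = c₁ + c₂ e^(3x).
Apply y(0) = 2: c₁ + c₂ = 2. Apply y'(0) = 0: 0 c₁ + 3 c₂ = 0.
Solve: c₁ = 2, c₂ = 0.
Particular solution: y = 2 + 0e^(3x).


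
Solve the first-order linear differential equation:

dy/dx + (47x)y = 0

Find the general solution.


P(x) = 47x ⇒ μ = e^((47/2)x²).
Q(x) = 0 so μ y is constant: y = Ce^(-(47/2)x²).


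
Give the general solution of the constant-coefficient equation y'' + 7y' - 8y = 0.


Characteristic equation: r² + 7r - 8 = 0.
Factor: (r + 8)(r - 1) = 0 ⇒ r = -8, 1 (distinct real).
General solution: y = C₁e^(-8x) + C₂e^(x).


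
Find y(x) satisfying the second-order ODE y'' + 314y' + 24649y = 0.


Characteristic equation: r² + 314r + 24649 = 0, i.e. (r + 157)² = 0.
Repeated root r = -157; include an x factor for the second linearly independent solution.
General solution: y = (C₁ + C₂x)e^(-157x).


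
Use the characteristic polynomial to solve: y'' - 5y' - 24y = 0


Characteristic equation: r² - 5r - 24 = 0.
Factor: (r - 8)(r + 3) = 0 ⇒ r = 8, -3 (distinct real).
General solution: y = C₁e^(8x) + C₂e^(-3x).


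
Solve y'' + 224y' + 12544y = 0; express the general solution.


Characteristic equation: r² + 224r + 12544 = 0, i.e. (r + 112)² = 0.
Repeated root r = -112; include an x factor for the second linearly independent solution.
General solution: y = (C₁ + C₂x)e^(-112x).


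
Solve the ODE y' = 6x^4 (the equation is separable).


Integrate both sides with respect to x: y = ∫ 6x^4 dx = (6/5)x^5 + C.


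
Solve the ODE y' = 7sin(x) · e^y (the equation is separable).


Separate: e^(-y) dy = 7sin(x) dx.
Integrate: -e^(-y) = -7cos(x) + C₀.
Rearrange: e^(-y) = 7cos(x) + C.


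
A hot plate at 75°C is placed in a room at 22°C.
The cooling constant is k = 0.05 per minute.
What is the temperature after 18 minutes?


Newton's law: dT/dt = -k(T - T_a) has solution T(t) = T_a + (T₀ - T_a)e^(-kt).
Plug in T_a = 22, T₀ = 75, k = 0.05, t = 18: T(18) = 22 + (53)e^(-0.90) ≈ 43.5°C.


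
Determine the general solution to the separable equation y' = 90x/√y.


Separate: √y dy = 90x dx.
Integrate: (2/3)y^(3/2) = 45x² + C.


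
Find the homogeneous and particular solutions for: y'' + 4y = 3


Homogeneous part: r² + 4 = 0 ⇒ r = ±2i, so y_h = C₁cos(2x) + C₂sin(2x).
Try constant y_p = A; plug in: 4A = 3 ⇒ A = 3/4.
General solution: y = C₁cos(2x) + C₂sin(2x) + 3/4.


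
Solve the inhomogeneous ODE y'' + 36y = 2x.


Homogeneous: r² + 36 = 0 ⇒ r = ±6i, y_h = C₁cos(6x) + C₂sin(6x).
Polynomial forcing; try y_p = Ax + B. Then y_p'' + 36 y_p = 36(Ax + B) = 2x, so B = 0 and A = 1/18.
General solution: y = C₁cos(6x) + C₂sin(6x) + (1/18)x.


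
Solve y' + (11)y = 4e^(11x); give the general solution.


P(x) = 11 ⇒ μ = e^(11x).
(μ y)' = 4e^(22x) ⇒ μ y = (4/22)e^(22x) + C.
Divide by μ: y = (2/11)e^(11x) + Ce^(-11x).


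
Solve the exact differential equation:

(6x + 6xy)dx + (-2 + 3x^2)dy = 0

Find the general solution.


Check exactness: ∂M/∂y = 6x and ∂N/∂x = 6x; equal, so the equation is exact.
Integrate M with respect to x (treating y as constant): ∫M dx = 3x^2 + 3x^2y + h(y).
Differentiate w.r.t. y and set equal to N: the x-dependent terms already match, leaving h'(y) = -2. Integrate: h(y) = -2y.
So F(x,y) = -2y + 3x^2 + 3x^2y.
General solution: -2y + 3x^2 + 3x^2y = C.


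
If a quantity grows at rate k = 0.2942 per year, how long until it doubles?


Exponential growth: P(t) = P₀ e^(0.2942t). Set P(t)/P₀ = 2: e^(0.2942t) = 2.
Solve: t = ln(2)/0.2942 ≈ 2.36 years.


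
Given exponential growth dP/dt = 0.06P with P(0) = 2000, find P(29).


The ODE dP/dt = 0.06P has solution P(t) = P(0)e^(0.06t).
Substitute P(0) = 2000 and t = 29: P(29) = 2000 e^(1.74) ≈ 11395.


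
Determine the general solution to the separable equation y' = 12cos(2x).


g(y) = 1, so integrate directly: y = ∫ 12cos(2x) dx = 6sin(2x) + C.


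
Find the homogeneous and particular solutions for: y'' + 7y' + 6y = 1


Characteristic roots of r² + 7r + 6 = 0 are -1, -6.
y_h = C₁e^(-x) + C₂e^(-6x).
Constant forcing; try y_p = A. Then 6A = 1 ⇒ A = 1/6.
General solution: y = C₁e^(-x) + C₂e^(-6x) + 1/6.


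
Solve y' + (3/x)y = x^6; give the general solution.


P(x) = 3/x ⇒ μ = x^3.
(x^3 y)' = x^3·x^6 = x^9.
Integrate: x^3 y = x^10/(10) + C.
Solve for y: y = (1/10)x^7 + C/x^3.


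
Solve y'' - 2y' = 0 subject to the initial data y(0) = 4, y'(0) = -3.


Characteristic roots of r² - 2r = 0 are 2, 0.
General solution y = c₁ e^(2x) + c₂.
Apply y(0) = 4: c₁ + c₂ = 4. Apply y'(0) = -3: 2 c₁ + 0 c₂ = -3.
Solve: c₁ = -3/2, c₂ = 11/2.
Particular solution: y = -(3/2)e^(2x) + 11/2.


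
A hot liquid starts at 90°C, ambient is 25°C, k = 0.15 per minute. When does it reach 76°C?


From T(t) = T_a + (T₀ - T_a)e^(-kt), set T(t) = 76:
(76 - 25) / (90 - 25) = e^(-0.15t), so t = -ln(0.785)/0.15 ≈ 1.6 minutes.


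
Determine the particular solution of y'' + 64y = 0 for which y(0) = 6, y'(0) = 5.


Characteristic roots of r² + 64 = 0 are ±8i, so y = C₁cos(8x) + C₂sin(8x).
Apply y(0) = 6: C₁ = 6. Differentiate and apply y'(0) = 5: 8·C₂ = 5, so C₂ = 5/8.
Particular solution: y = 6cos(8x) + (5/8)sin(8x).


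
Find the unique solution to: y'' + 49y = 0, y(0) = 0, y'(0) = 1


Characteristic roots of r² + 49 = 0 are ±7i, so y = C₁cos(7x) + C₂sin(7x).
Apply y(0) = 0: C₁ = 0. Differentiate and apply y'(0) = 1: 7·C₂ = 1, so C₂ = 1/7.
Particular solution: y = (1/7)sin(7x).


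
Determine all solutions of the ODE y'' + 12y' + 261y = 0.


Characteristic equation: r² + 12r + 261 = 0.
Discriminant is negative; roots r = -6 ± 15i (complex conjugate pair).
General solution uses e^(α x)(C₁ cos(β x) + C₂ sin(β x)): y = e^(-6x)(C₁cos(15x) + C₂sin(15x)).


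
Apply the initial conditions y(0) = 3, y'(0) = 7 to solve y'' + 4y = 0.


Characteristic roots of r² + 4 = 0 are ±2i, so y = C₁cos(2x) + C₂sin(2x).
Apply y(0) = 3: C₁ = 3. Differentiate and apply y'(0) = 7: 2·C₂ = 7, so C₂ = 7/2.
Particular solution: y = 3cos(2x) + (7/2)sin(2x).


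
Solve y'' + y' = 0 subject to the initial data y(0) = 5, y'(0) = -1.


Characteristic roots of r² + r = 0 are -1, 0.
General solution y = c₁ e^(-x) + c₂.
Apply y(0) = 5: c₁ + c₂ = 5. Apply y'(0) = -1: -1 c₁ + 0 c₂ = -1.
Solve: c₁ = 1, c₂ = 4.
Particular solution: y = e^(-x) + 4.


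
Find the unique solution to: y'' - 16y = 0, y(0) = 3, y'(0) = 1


Characteristic roots of r² - 16 = 0 are -4, 4.
General solution y = c₁ e^(-4x) + c₂ e^(4x).
Apply y(0) = 3: c₁ + c₂ = 3. Apply y'(0) = 1: -4 c₁ + 4 c₂ = 1.
Solve: c₁ = 11/8, c₂ = 13/8.
Particular solution: y = (11/8)e^(-4x) + (13/8)e^(4x).


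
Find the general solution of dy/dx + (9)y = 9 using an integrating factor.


P(x) = 9, Q(x) = 9; integrating factor μ = e^(9x).
(μ y)' = 9e^(9x) ⇒ μ y = e^(9x) + C.
Divide by μ: y = 1 + Ce^(-9x).


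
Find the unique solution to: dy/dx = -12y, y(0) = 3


General solution of y' = -12y is y = Ce^(-12x).
Apply y(0) = 3: C = 3.
Particular solution: y = 3e^(-12x).
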